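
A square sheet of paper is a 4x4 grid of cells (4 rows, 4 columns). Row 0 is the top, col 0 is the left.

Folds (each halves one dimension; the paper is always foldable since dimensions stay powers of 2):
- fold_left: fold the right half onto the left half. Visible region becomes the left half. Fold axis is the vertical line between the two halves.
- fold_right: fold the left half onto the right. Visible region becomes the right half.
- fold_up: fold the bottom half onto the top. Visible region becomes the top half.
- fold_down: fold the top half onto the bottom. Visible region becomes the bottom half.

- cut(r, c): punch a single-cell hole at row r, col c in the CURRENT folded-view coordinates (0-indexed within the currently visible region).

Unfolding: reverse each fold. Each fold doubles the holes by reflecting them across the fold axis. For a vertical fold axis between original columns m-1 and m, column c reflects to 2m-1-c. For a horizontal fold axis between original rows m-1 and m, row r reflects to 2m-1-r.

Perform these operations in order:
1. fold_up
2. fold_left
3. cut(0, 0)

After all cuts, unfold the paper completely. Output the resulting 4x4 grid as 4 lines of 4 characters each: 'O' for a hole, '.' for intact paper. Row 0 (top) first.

Op 1 fold_up: fold axis h@2; visible region now rows[0,2) x cols[0,4) = 2x4
Op 2 fold_left: fold axis v@2; visible region now rows[0,2) x cols[0,2) = 2x2
Op 3 cut(0, 0): punch at orig (0,0); cuts so far [(0, 0)]; region rows[0,2) x cols[0,2) = 2x2
Unfold 1 (reflect across v@2): 2 holes -> [(0, 0), (0, 3)]
Unfold 2 (reflect across h@2): 4 holes -> [(0, 0), (0, 3), (3, 0), (3, 3)]

Answer: O..O
....
....
O..O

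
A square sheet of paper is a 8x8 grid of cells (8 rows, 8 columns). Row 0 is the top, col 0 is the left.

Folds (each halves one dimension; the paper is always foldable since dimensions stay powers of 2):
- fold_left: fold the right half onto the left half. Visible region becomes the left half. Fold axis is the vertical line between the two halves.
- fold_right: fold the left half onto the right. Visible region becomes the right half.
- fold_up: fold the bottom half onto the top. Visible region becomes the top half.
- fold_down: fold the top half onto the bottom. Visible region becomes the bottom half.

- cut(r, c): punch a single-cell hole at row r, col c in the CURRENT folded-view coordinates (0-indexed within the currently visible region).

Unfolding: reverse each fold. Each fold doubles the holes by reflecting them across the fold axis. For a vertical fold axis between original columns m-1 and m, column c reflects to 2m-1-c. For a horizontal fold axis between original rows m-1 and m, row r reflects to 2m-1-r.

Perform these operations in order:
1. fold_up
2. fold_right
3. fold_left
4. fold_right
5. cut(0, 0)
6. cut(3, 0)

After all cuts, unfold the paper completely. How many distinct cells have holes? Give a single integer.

Answer: 32

Derivation:
Op 1 fold_up: fold axis h@4; visible region now rows[0,4) x cols[0,8) = 4x8
Op 2 fold_right: fold axis v@4; visible region now rows[0,4) x cols[4,8) = 4x4
Op 3 fold_left: fold axis v@6; visible region now rows[0,4) x cols[4,6) = 4x2
Op 4 fold_right: fold axis v@5; visible region now rows[0,4) x cols[5,6) = 4x1
Op 5 cut(0, 0): punch at orig (0,5); cuts so far [(0, 5)]; region rows[0,4) x cols[5,6) = 4x1
Op 6 cut(3, 0): punch at orig (3,5); cuts so far [(0, 5), (3, 5)]; region rows[0,4) x cols[5,6) = 4x1
Unfold 1 (reflect across v@5): 4 holes -> [(0, 4), (0, 5), (3, 4), (3, 5)]
Unfold 2 (reflect across v@6): 8 holes -> [(0, 4), (0, 5), (0, 6), (0, 7), (3, 4), (3, 5), (3, 6), (3, 7)]
Unfold 3 (reflect across v@4): 16 holes -> [(0, 0), (0, 1), (0, 2), (0, 3), (0, 4), (0, 5), (0, 6), (0, 7), (3, 0), (3, 1), (3, 2), (3, 3), (3, 4), (3, 5), (3, 6), (3, 7)]
Unfold 4 (reflect across h@4): 32 holes -> [(0, 0), (0, 1), (0, 2), (0, 3), (0, 4), (0, 5), (0, 6), (0, 7), (3, 0), (3, 1), (3, 2), (3, 3), (3, 4), (3, 5), (3, 6), (3, 7), (4, 0), (4, 1), (4, 2), (4, 3), (4, 4), (4, 5), (4, 6), (4, 7), (7, 0), (7, 1), (7, 2), (7, 3), (7, 4), (7, 5), (7, 6), (7, 7)]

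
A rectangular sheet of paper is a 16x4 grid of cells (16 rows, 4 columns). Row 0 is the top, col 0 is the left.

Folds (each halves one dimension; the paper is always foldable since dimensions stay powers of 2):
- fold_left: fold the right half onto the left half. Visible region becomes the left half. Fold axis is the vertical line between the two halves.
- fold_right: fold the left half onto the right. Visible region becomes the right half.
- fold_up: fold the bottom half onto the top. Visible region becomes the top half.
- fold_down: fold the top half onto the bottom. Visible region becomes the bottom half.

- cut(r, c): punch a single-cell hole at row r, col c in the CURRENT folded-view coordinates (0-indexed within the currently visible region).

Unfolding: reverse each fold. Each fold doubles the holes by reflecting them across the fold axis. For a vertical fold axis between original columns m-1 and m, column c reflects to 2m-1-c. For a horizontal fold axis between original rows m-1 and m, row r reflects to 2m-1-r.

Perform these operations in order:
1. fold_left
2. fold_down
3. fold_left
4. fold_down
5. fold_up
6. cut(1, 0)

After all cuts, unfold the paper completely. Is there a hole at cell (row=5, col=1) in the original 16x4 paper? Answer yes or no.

Answer: yes

Derivation:
Op 1 fold_left: fold axis v@2; visible region now rows[0,16) x cols[0,2) = 16x2
Op 2 fold_down: fold axis h@8; visible region now rows[8,16) x cols[0,2) = 8x2
Op 3 fold_left: fold axis v@1; visible region now rows[8,16) x cols[0,1) = 8x1
Op 4 fold_down: fold axis h@12; visible region now rows[12,16) x cols[0,1) = 4x1
Op 5 fold_up: fold axis h@14; visible region now rows[12,14) x cols[0,1) = 2x1
Op 6 cut(1, 0): punch at orig (13,0); cuts so far [(13, 0)]; region rows[12,14) x cols[0,1) = 2x1
Unfold 1 (reflect across h@14): 2 holes -> [(13, 0), (14, 0)]
Unfold 2 (reflect across h@12): 4 holes -> [(9, 0), (10, 0), (13, 0), (14, 0)]
Unfold 3 (reflect across v@1): 8 holes -> [(9, 0), (9, 1), (10, 0), (10, 1), (13, 0), (13, 1), (14, 0), (14, 1)]
Unfold 4 (reflect across h@8): 16 holes -> [(1, 0), (1, 1), (2, 0), (2, 1), (5, 0), (5, 1), (6, 0), (6, 1), (9, 0), (9, 1), (10, 0), (10, 1), (13, 0), (13, 1), (14, 0), (14, 1)]
Unfold 5 (reflect across v@2): 32 holes -> [(1, 0), (1, 1), (1, 2), (1, 3), (2, 0), (2, 1), (2, 2), (2, 3), (5, 0), (5, 1), (5, 2), (5, 3), (6, 0), (6, 1), (6, 2), (6, 3), (9, 0), (9, 1), (9, 2), (9, 3), (10, 0), (10, 1), (10, 2), (10, 3), (13, 0), (13, 1), (13, 2), (13, 3), (14, 0), (14, 1), (14, 2), (14, 3)]
Holes: [(1, 0), (1, 1), (1, 2), (1, 3), (2, 0), (2, 1), (2, 2), (2, 3), (5, 0), (5, 1), (5, 2), (5, 3), (6, 0), (6, 1), (6, 2), (6, 3), (9, 0), (9, 1), (9, 2), (9, 3), (10, 0), (10, 1), (10, 2), (10, 3), (13, 0), (13, 1), (13, 2), (13, 3), (14, 0), (14, 1), (14, 2), (14, 3)]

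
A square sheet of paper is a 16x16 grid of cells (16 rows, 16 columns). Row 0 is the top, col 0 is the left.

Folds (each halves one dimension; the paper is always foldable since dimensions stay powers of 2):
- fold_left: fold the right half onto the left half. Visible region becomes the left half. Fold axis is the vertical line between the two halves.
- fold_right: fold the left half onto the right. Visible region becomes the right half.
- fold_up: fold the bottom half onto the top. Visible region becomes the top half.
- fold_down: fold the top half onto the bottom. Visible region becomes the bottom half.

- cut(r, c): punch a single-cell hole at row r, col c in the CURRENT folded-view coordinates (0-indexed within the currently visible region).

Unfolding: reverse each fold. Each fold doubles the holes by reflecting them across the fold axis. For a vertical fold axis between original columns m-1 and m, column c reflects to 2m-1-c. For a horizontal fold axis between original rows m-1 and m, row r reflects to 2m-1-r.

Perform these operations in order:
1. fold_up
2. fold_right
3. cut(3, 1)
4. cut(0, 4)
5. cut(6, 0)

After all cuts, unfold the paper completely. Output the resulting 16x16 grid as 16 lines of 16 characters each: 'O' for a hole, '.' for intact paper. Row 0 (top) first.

Op 1 fold_up: fold axis h@8; visible region now rows[0,8) x cols[0,16) = 8x16
Op 2 fold_right: fold axis v@8; visible region now rows[0,8) x cols[8,16) = 8x8
Op 3 cut(3, 1): punch at orig (3,9); cuts so far [(3, 9)]; region rows[0,8) x cols[8,16) = 8x8
Op 4 cut(0, 4): punch at orig (0,12); cuts so far [(0, 12), (3, 9)]; region rows[0,8) x cols[8,16) = 8x8
Op 5 cut(6, 0): punch at orig (6,8); cuts so far [(0, 12), (3, 9), (6, 8)]; region rows[0,8) x cols[8,16) = 8x8
Unfold 1 (reflect across v@8): 6 holes -> [(0, 3), (0, 12), (3, 6), (3, 9), (6, 7), (6, 8)]
Unfold 2 (reflect across h@8): 12 holes -> [(0, 3), (0, 12), (3, 6), (3, 9), (6, 7), (6, 8), (9, 7), (9, 8), (12, 6), (12, 9), (15, 3), (15, 12)]

Answer: ...O........O...
................
................
......O..O......
................
................
.......OO.......
................
................
.......OO.......
................
................
......O..O......
................
................
...O........O...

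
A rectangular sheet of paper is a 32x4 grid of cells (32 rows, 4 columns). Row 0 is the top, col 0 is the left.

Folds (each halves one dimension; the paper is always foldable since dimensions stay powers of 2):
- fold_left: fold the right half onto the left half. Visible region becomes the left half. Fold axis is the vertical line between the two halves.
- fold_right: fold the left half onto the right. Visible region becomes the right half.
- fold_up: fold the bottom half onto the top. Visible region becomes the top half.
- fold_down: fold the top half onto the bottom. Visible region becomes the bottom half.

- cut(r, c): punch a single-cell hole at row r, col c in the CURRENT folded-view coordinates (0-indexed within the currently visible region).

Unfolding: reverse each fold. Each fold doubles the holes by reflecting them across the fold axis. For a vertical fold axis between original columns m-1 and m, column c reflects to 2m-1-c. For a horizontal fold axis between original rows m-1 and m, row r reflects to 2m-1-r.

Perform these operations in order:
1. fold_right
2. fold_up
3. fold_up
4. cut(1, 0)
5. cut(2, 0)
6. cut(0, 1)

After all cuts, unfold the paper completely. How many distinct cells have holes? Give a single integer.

Answer: 24

Derivation:
Op 1 fold_right: fold axis v@2; visible region now rows[0,32) x cols[2,4) = 32x2
Op 2 fold_up: fold axis h@16; visible region now rows[0,16) x cols[2,4) = 16x2
Op 3 fold_up: fold axis h@8; visible region now rows[0,8) x cols[2,4) = 8x2
Op 4 cut(1, 0): punch at orig (1,2); cuts so far [(1, 2)]; region rows[0,8) x cols[2,4) = 8x2
Op 5 cut(2, 0): punch at orig (2,2); cuts so far [(1, 2), (2, 2)]; region rows[0,8) x cols[2,4) = 8x2
Op 6 cut(0, 1): punch at orig (0,3); cuts so far [(0, 3), (1, 2), (2, 2)]; region rows[0,8) x cols[2,4) = 8x2
Unfold 1 (reflect across h@8): 6 holes -> [(0, 3), (1, 2), (2, 2), (13, 2), (14, 2), (15, 3)]
Unfold 2 (reflect across h@16): 12 holes -> [(0, 3), (1, 2), (2, 2), (13, 2), (14, 2), (15, 3), (16, 3), (17, 2), (18, 2), (29, 2), (30, 2), (31, 3)]
Unfold 3 (reflect across v@2): 24 holes -> [(0, 0), (0, 3), (1, 1), (1, 2), (2, 1), (2, 2), (13, 1), (13, 2), (14, 1), (14, 2), (15, 0), (15, 3), (16, 0), (16, 3), (17, 1), (17, 2), (18, 1), (18, 2), (29, 1), (29, 2), (30, 1), (30, 2), (31, 0), (31, 3)]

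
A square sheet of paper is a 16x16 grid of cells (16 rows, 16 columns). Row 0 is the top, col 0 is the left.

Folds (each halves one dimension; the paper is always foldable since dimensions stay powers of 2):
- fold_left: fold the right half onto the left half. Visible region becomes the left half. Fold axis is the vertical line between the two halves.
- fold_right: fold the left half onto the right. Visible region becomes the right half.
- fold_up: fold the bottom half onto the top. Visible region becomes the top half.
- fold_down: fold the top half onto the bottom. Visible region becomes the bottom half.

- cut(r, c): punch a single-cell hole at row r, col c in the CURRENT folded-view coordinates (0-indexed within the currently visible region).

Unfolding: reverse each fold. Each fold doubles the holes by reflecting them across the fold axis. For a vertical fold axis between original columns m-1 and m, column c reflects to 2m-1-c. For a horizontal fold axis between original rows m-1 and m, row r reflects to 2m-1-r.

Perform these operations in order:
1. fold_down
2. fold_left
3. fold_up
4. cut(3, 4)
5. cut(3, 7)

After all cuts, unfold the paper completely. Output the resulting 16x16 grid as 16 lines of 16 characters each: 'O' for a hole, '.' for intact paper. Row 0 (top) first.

Op 1 fold_down: fold axis h@8; visible region now rows[8,16) x cols[0,16) = 8x16
Op 2 fold_left: fold axis v@8; visible region now rows[8,16) x cols[0,8) = 8x8
Op 3 fold_up: fold axis h@12; visible region now rows[8,12) x cols[0,8) = 4x8
Op 4 cut(3, 4): punch at orig (11,4); cuts so far [(11, 4)]; region rows[8,12) x cols[0,8) = 4x8
Op 5 cut(3, 7): punch at orig (11,7); cuts so far [(11, 4), (11, 7)]; region rows[8,12) x cols[0,8) = 4x8
Unfold 1 (reflect across h@12): 4 holes -> [(11, 4), (11, 7), (12, 4), (12, 7)]
Unfold 2 (reflect across v@8): 8 holes -> [(11, 4), (11, 7), (11, 8), (11, 11), (12, 4), (12, 7), (12, 8), (12, 11)]
Unfold 3 (reflect across h@8): 16 holes -> [(3, 4), (3, 7), (3, 8), (3, 11), (4, 4), (4, 7), (4, 8), (4, 11), (11, 4), (11, 7), (11, 8), (11, 11), (12, 4), (12, 7), (12, 8), (12, 11)]

Answer: ................
................
................
....O..OO..O....
....O..OO..O....
................
................
................
................
................
................
....O..OO..O....
....O..OO..O....
................
................
................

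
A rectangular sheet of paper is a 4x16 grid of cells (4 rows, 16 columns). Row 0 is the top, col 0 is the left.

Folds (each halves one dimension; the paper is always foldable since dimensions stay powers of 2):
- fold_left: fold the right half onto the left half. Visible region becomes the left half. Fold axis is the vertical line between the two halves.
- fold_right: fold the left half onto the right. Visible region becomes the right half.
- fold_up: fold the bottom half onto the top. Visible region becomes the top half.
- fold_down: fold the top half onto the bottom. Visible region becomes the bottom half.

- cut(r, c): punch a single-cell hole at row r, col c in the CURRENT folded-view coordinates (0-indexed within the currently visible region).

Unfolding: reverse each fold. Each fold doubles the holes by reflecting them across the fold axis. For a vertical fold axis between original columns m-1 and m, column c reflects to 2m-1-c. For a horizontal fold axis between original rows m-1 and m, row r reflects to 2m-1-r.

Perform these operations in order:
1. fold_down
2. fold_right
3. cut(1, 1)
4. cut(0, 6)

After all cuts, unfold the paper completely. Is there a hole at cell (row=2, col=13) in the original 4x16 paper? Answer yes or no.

Op 1 fold_down: fold axis h@2; visible region now rows[2,4) x cols[0,16) = 2x16
Op 2 fold_right: fold axis v@8; visible region now rows[2,4) x cols[8,16) = 2x8
Op 3 cut(1, 1): punch at orig (3,9); cuts so far [(3, 9)]; region rows[2,4) x cols[8,16) = 2x8
Op 4 cut(0, 6): punch at orig (2,14); cuts so far [(2, 14), (3, 9)]; region rows[2,4) x cols[8,16) = 2x8
Unfold 1 (reflect across v@8): 4 holes -> [(2, 1), (2, 14), (3, 6), (3, 9)]
Unfold 2 (reflect across h@2): 8 holes -> [(0, 6), (0, 9), (1, 1), (1, 14), (2, 1), (2, 14), (3, 6), (3, 9)]
Holes: [(0, 6), (0, 9), (1, 1), (1, 14), (2, 1), (2, 14), (3, 6), (3, 9)]

Answer: no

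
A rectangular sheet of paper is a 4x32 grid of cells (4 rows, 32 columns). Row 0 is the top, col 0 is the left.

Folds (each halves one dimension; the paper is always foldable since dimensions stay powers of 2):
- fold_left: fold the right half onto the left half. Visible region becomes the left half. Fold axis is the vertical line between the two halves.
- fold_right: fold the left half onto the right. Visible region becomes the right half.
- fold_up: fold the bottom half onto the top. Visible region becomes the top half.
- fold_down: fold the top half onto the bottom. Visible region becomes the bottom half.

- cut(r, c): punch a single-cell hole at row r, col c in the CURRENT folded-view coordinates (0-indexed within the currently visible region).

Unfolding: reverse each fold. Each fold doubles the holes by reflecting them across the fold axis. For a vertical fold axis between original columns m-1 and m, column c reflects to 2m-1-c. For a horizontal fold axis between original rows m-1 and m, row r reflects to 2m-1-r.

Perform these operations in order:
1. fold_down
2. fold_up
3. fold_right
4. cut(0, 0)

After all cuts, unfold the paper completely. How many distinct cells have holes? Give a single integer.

Op 1 fold_down: fold axis h@2; visible region now rows[2,4) x cols[0,32) = 2x32
Op 2 fold_up: fold axis h@3; visible region now rows[2,3) x cols[0,32) = 1x32
Op 3 fold_right: fold axis v@16; visible region now rows[2,3) x cols[16,32) = 1x16
Op 4 cut(0, 0): punch at orig (2,16); cuts so far [(2, 16)]; region rows[2,3) x cols[16,32) = 1x16
Unfold 1 (reflect across v@16): 2 holes -> [(2, 15), (2, 16)]
Unfold 2 (reflect across h@3): 4 holes -> [(2, 15), (2, 16), (3, 15), (3, 16)]
Unfold 3 (reflect across h@2): 8 holes -> [(0, 15), (0, 16), (1, 15), (1, 16), (2, 15), (2, 16), (3, 15), (3, 16)]

Answer: 8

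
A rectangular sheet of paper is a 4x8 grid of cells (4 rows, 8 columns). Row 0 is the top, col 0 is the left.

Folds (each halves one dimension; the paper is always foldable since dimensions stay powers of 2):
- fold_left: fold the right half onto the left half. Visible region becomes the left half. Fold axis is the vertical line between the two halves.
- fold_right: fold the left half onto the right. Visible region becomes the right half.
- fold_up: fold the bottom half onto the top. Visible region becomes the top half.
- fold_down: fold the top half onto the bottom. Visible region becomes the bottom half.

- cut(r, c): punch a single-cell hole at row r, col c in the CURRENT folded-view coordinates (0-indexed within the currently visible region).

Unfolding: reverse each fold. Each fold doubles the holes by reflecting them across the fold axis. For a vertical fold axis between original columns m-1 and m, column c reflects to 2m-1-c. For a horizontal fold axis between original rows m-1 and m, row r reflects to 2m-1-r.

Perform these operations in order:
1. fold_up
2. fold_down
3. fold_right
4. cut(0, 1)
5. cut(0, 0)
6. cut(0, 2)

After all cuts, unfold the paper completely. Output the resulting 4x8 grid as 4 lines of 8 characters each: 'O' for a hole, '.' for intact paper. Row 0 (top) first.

Answer: .OOOOOO.
.OOOOOO.
.OOOOOO.
.OOOOOO.

Derivation:
Op 1 fold_up: fold axis h@2; visible region now rows[0,2) x cols[0,8) = 2x8
Op 2 fold_down: fold axis h@1; visible region now rows[1,2) x cols[0,8) = 1x8
Op 3 fold_right: fold axis v@4; visible region now rows[1,2) x cols[4,8) = 1x4
Op 4 cut(0, 1): punch at orig (1,5); cuts so far [(1, 5)]; region rows[1,2) x cols[4,8) = 1x4
Op 5 cut(0, 0): punch at orig (1,4); cuts so far [(1, 4), (1, 5)]; region rows[1,2) x cols[4,8) = 1x4
Op 6 cut(0, 2): punch at orig (1,6); cuts so far [(1, 4), (1, 5), (1, 6)]; region rows[1,2) x cols[4,8) = 1x4
Unfold 1 (reflect across v@4): 6 holes -> [(1, 1), (1, 2), (1, 3), (1, 4), (1, 5), (1, 6)]
Unfold 2 (reflect across h@1): 12 holes -> [(0, 1), (0, 2), (0, 3), (0, 4), (0, 5), (0, 6), (1, 1), (1, 2), (1, 3), (1, 4), (1, 5), (1, 6)]
Unfold 3 (reflect across h@2): 24 holes -> [(0, 1), (0, 2), (0, 3), (0, 4), (0, 5), (0, 6), (1, 1), (1, 2), (1, 3), (1, 4), (1, 5), (1, 6), (2, 1), (2, 2), (2, 3), (2, 4), (2, 5), (2, 6), (3, 1), (3, 2), (3, 3), (3, 4), (3, 5), (3, 6)]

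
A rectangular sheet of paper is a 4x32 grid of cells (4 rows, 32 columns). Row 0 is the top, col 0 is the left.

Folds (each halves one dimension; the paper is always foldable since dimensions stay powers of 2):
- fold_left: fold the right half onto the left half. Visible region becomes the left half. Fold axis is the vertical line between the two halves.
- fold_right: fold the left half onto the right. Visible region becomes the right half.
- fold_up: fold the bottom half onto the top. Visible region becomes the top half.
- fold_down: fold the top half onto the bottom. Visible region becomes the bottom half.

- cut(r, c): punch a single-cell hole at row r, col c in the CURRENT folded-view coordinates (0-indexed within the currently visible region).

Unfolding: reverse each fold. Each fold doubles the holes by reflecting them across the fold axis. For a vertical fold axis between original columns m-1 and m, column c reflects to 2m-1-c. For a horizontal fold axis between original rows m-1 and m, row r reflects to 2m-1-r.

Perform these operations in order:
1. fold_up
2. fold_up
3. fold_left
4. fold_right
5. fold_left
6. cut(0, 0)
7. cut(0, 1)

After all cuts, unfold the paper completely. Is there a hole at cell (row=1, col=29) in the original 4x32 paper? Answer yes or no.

Op 1 fold_up: fold axis h@2; visible region now rows[0,2) x cols[0,32) = 2x32
Op 2 fold_up: fold axis h@1; visible region now rows[0,1) x cols[0,32) = 1x32
Op 3 fold_left: fold axis v@16; visible region now rows[0,1) x cols[0,16) = 1x16
Op 4 fold_right: fold axis v@8; visible region now rows[0,1) x cols[8,16) = 1x8
Op 5 fold_left: fold axis v@12; visible region now rows[0,1) x cols[8,12) = 1x4
Op 6 cut(0, 0): punch at orig (0,8); cuts so far [(0, 8)]; region rows[0,1) x cols[8,12) = 1x4
Op 7 cut(0, 1): punch at orig (0,9); cuts so far [(0, 8), (0, 9)]; region rows[0,1) x cols[8,12) = 1x4
Unfold 1 (reflect across v@12): 4 holes -> [(0, 8), (0, 9), (0, 14), (0, 15)]
Unfold 2 (reflect across v@8): 8 holes -> [(0, 0), (0, 1), (0, 6), (0, 7), (0, 8), (0, 9), (0, 14), (0, 15)]
Unfold 3 (reflect across v@16): 16 holes -> [(0, 0), (0, 1), (0, 6), (0, 7), (0, 8), (0, 9), (0, 14), (0, 15), (0, 16), (0, 17), (0, 22), (0, 23), (0, 24), (0, 25), (0, 30), (0, 31)]
Unfold 4 (reflect across h@1): 32 holes -> [(0, 0), (0, 1), (0, 6), (0, 7), (0, 8), (0, 9), (0, 14), (0, 15), (0, 16), (0, 17), (0, 22), (0, 23), (0, 24), (0, 25), (0, 30), (0, 31), (1, 0), (1, 1), (1, 6), (1, 7), (1, 8), (1, 9), (1, 14), (1, 15), (1, 16), (1, 17), (1, 22), (1, 23), (1, 24), (1, 25), (1, 30), (1, 31)]
Unfold 5 (reflect across h@2): 64 holes -> [(0, 0), (0, 1), (0, 6), (0, 7), (0, 8), (0, 9), (0, 14), (0, 15), (0, 16), (0, 17), (0, 22), (0, 23), (0, 24), (0, 25), (0, 30), (0, 31), (1, 0), (1, 1), (1, 6), (1, 7), (1, 8), (1, 9), (1, 14), (1, 15), (1, 16), (1, 17), (1, 22), (1, 23), (1, 24), (1, 25), (1, 30), (1, 31), (2, 0), (2, 1), (2, 6), (2, 7), (2, 8), (2, 9), (2, 14), (2, 15), (2, 16), (2, 17), (2, 22), (2, 23), (2, 24), (2, 25), (2, 30), (2, 31), (3, 0), (3, 1), (3, 6), (3, 7), (3, 8), (3, 9), (3, 14), (3, 15), (3, 16), (3, 17), (3, 22), (3, 23), (3, 24), (3, 25), (3, 30), (3, 31)]
Holes: [(0, 0), (0, 1), (0, 6), (0, 7), (0, 8), (0, 9), (0, 14), (0, 15), (0, 16), (0, 17), (0, 22), (0, 23), (0, 24), (0, 25), (0, 30), (0, 31), (1, 0), (1, 1), (1, 6), (1, 7), (1, 8), (1, 9), (1, 14), (1, 15), (1, 16), (1, 17), (1, 22), (1, 23), (1, 24), (1, 25), (1, 30), (1, 31), (2, 0), (2, 1), (2, 6), (2, 7), (2, 8), (2, 9), (2, 14), (2, 15), (2, 16), (2, 17), (2, 22), (2, 23), (2, 24), (2, 25), (2, 30), (2, 31), (3, 0), (3, 1), (3, 6), (3, 7), (3, 8), (3, 9), (3, 14), (3, 15), (3, 16), (3, 17), (3, 22), (3, 23), (3, 24), (3, 25), (3, 30), (3, 31)]

Answer: no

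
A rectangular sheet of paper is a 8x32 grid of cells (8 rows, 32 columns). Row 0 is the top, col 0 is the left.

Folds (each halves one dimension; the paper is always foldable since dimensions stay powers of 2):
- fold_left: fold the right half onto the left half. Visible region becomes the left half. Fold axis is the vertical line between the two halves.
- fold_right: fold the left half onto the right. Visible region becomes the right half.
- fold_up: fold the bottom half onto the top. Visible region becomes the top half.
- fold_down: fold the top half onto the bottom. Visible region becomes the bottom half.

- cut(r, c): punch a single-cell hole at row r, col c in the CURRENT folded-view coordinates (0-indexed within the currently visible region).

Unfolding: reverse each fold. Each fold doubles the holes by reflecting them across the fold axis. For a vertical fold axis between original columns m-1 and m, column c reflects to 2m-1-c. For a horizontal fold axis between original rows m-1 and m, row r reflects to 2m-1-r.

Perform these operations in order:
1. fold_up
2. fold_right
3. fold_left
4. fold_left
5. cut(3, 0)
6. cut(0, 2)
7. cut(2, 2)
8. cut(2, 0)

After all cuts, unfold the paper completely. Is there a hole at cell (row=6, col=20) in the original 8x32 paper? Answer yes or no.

Op 1 fold_up: fold axis h@4; visible region now rows[0,4) x cols[0,32) = 4x32
Op 2 fold_right: fold axis v@16; visible region now rows[0,4) x cols[16,32) = 4x16
Op 3 fold_left: fold axis v@24; visible region now rows[0,4) x cols[16,24) = 4x8
Op 4 fold_left: fold axis v@20; visible region now rows[0,4) x cols[16,20) = 4x4
Op 5 cut(3, 0): punch at orig (3,16); cuts so far [(3, 16)]; region rows[0,4) x cols[16,20) = 4x4
Op 6 cut(0, 2): punch at orig (0,18); cuts so far [(0, 18), (3, 16)]; region rows[0,4) x cols[16,20) = 4x4
Op 7 cut(2, 2): punch at orig (2,18); cuts so far [(0, 18), (2, 18), (3, 16)]; region rows[0,4) x cols[16,20) = 4x4
Op 8 cut(2, 0): punch at orig (2,16); cuts so far [(0, 18), (2, 16), (2, 18), (3, 16)]; region rows[0,4) x cols[16,20) = 4x4
Unfold 1 (reflect across v@20): 8 holes -> [(0, 18), (0, 21), (2, 16), (2, 18), (2, 21), (2, 23), (3, 16), (3, 23)]
Unfold 2 (reflect across v@24): 16 holes -> [(0, 18), (0, 21), (0, 26), (0, 29), (2, 16), (2, 18), (2, 21), (2, 23), (2, 24), (2, 26), (2, 29), (2, 31), (3, 16), (3, 23), (3, 24), (3, 31)]
Unfold 3 (reflect across v@16): 32 holes -> [(0, 2), (0, 5), (0, 10), (0, 13), (0, 18), (0, 21), (0, 26), (0, 29), (2, 0), (2, 2), (2, 5), (2, 7), (2, 8), (2, 10), (2, 13), (2, 15), (2, 16), (2, 18), (2, 21), (2, 23), (2, 24), (2, 26), (2, 29), (2, 31), (3, 0), (3, 7), (3, 8), (3, 15), (3, 16), (3, 23), (3, 24), (3, 31)]
Unfold 4 (reflect across h@4): 64 holes -> [(0, 2), (0, 5), (0, 10), (0, 13), (0, 18), (0, 21), (0, 26), (0, 29), (2, 0), (2, 2), (2, 5), (2, 7), (2, 8), (2, 10), (2, 13), (2, 15), (2, 16), (2, 18), (2, 21), (2, 23), (2, 24), (2, 26), (2, 29), (2, 31), (3, 0), (3, 7), (3, 8), (3, 15), (3, 16), (3, 23), (3, 24), (3, 31), (4, 0), (4, 7), (4, 8), (4, 15), (4, 16), (4, 23), (4, 24), (4, 31), (5, 0), (5, 2), (5, 5), (5, 7), (5, 8), (5, 10), (5, 13), (5, 15), (5, 16), (5, 18), (5, 21), (5, 23), (5, 24), (5, 26), (5, 29), (5, 31), (7, 2), (7, 5), (7, 10), (7, 13), (7, 18), (7, 21), (7, 26), (7, 29)]
Holes: [(0, 2), (0, 5), (0, 10), (0, 13), (0, 18), (0, 21), (0, 26), (0, 29), (2, 0), (2, 2), (2, 5), (2, 7), (2, 8), (2, 10), (2, 13), (2, 15), (2, 16), (2, 18), (2, 21), (2, 23), (2, 24), (2, 26), (2, 29), (2, 31), (3, 0), (3, 7), (3, 8), (3, 15), (3, 16), (3, 23), (3, 24), (3, 31), (4, 0), (4, 7), (4, 8), (4, 15), (4, 16), (4, 23), (4, 24), (4, 31), (5, 0), (5, 2), (5, 5), (5, 7), (5, 8), (5, 10), (5, 13), (5, 15), (5, 16), (5, 18), (5, 21), (5, 23), (5, 24), (5, 26), (5, 29), (5, 31), (7, 2), (7, 5), (7, 10), (7, 13), (7, 18), (7, 21), (7, 26), (7, 29)]

Answer: no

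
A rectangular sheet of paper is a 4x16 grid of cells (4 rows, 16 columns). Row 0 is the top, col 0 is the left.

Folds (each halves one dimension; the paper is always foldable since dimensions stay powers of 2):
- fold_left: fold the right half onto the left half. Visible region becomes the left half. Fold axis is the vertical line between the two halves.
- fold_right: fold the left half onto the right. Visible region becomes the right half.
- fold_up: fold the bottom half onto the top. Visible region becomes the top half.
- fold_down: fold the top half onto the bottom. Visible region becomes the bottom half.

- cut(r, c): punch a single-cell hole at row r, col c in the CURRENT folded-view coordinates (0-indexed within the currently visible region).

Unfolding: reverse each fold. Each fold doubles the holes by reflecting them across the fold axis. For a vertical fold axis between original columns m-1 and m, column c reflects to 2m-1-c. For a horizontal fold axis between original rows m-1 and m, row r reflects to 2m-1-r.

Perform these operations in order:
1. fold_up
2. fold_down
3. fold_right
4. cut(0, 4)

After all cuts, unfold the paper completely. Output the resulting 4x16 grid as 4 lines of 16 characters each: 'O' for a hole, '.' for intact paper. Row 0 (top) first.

Op 1 fold_up: fold axis h@2; visible region now rows[0,2) x cols[0,16) = 2x16
Op 2 fold_down: fold axis h@1; visible region now rows[1,2) x cols[0,16) = 1x16
Op 3 fold_right: fold axis v@8; visible region now rows[1,2) x cols[8,16) = 1x8
Op 4 cut(0, 4): punch at orig (1,12); cuts so far [(1, 12)]; region rows[1,2) x cols[8,16) = 1x8
Unfold 1 (reflect across v@8): 2 holes -> [(1, 3), (1, 12)]
Unfold 2 (reflect across h@1): 4 holes -> [(0, 3), (0, 12), (1, 3), (1, 12)]
Unfold 3 (reflect across h@2): 8 holes -> [(0, 3), (0, 12), (1, 3), (1, 12), (2, 3), (2, 12), (3, 3), (3, 12)]

Answer: ...O........O...
...O........O...
...O........O...
...O........O...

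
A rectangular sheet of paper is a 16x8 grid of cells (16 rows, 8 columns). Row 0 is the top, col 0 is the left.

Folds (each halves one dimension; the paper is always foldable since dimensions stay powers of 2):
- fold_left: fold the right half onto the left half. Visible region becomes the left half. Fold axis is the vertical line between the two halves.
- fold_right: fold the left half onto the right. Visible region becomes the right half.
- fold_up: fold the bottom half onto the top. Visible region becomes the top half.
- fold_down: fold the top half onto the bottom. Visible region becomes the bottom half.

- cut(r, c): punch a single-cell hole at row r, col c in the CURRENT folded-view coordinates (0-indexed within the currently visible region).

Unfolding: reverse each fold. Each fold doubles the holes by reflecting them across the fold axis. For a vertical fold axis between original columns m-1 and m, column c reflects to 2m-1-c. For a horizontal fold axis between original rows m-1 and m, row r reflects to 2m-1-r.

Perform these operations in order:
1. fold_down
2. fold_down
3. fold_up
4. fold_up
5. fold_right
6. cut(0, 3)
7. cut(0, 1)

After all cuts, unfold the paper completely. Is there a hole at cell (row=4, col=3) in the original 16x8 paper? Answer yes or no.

Answer: no

Derivation:
Op 1 fold_down: fold axis h@8; visible region now rows[8,16) x cols[0,8) = 8x8
Op 2 fold_down: fold axis h@12; visible region now rows[12,16) x cols[0,8) = 4x8
Op 3 fold_up: fold axis h@14; visible region now rows[12,14) x cols[0,8) = 2x8
Op 4 fold_up: fold axis h@13; visible region now rows[12,13) x cols[0,8) = 1x8
Op 5 fold_right: fold axis v@4; visible region now rows[12,13) x cols[4,8) = 1x4
Op 6 cut(0, 3): punch at orig (12,7); cuts so far [(12, 7)]; region rows[12,13) x cols[4,8) = 1x4
Op 7 cut(0, 1): punch at orig (12,5); cuts so far [(12, 5), (12, 7)]; region rows[12,13) x cols[4,8) = 1x4
Unfold 1 (reflect across v@4): 4 holes -> [(12, 0), (12, 2), (12, 5), (12, 7)]
Unfold 2 (reflect across h@13): 8 holes -> [(12, 0), (12, 2), (12, 5), (12, 7), (13, 0), (13, 2), (13, 5), (13, 7)]
Unfold 3 (reflect across h@14): 16 holes -> [(12, 0), (12, 2), (12, 5), (12, 7), (13, 0), (13, 2), (13, 5), (13, 7), (14, 0), (14, 2), (14, 5), (14, 7), (15, 0), (15, 2), (15, 5), (15, 7)]
Unfold 4 (reflect across h@12): 32 holes -> [(8, 0), (8, 2), (8, 5), (8, 7), (9, 0), (9, 2), (9, 5), (9, 7), (10, 0), (10, 2), (10, 5), (10, 7), (11, 0), (11, 2), (11, 5), (11, 7), (12, 0), (12, 2), (12, 5), (12, 7), (13, 0), (13, 2), (13, 5), (13, 7), (14, 0), (14, 2), (14, 5), (14, 7), (15, 0), (15, 2), (15, 5), (15, 7)]
Unfold 5 (reflect across h@8): 64 holes -> [(0, 0), (0, 2), (0, 5), (0, 7), (1, 0), (1, 2), (1, 5), (1, 7), (2, 0), (2, 2), (2, 5), (2, 7), (3, 0), (3, 2), (3, 5), (3, 7), (4, 0), (4, 2), (4, 5), (4, 7), (5, 0), (5, 2), (5, 5), (5, 7), (6, 0), (6, 2), (6, 5), (6, 7), (7, 0), (7, 2), (7, 5), (7, 7), (8, 0), (8, 2), (8, 5), (8, 7), (9, 0), (9, 2), (9, 5), (9, 7), (10, 0), (10, 2), (10, 5), (10, 7), (11, 0), (11, 2), (11, 5), (11, 7), (12, 0), (12, 2), (12, 5), (12, 7), (13, 0), (13, 2), (13, 5), (13, 7), (14, 0), (14, 2), (14, 5), (14, 7), (15, 0), (15, 2), (15, 5), (15, 7)]
Holes: [(0, 0), (0, 2), (0, 5), (0, 7), (1, 0), (1, 2), (1, 5), (1, 7), (2, 0), (2, 2), (2, 5), (2, 7), (3, 0), (3, 2), (3, 5), (3, 7), (4, 0), (4, 2), (4, 5), (4, 7), (5, 0), (5, 2), (5, 5), (5, 7), (6, 0), (6, 2), (6, 5), (6, 7), (7, 0), (7, 2), (7, 5), (7, 7), (8, 0), (8, 2), (8, 5), (8, 7), (9, 0), (9, 2), (9, 5), (9, 7), (10, 0), (10, 2), (10, 5), (10, 7), (11, 0), (11, 2), (11, 5), (11, 7), (12, 0), (12, 2), (12, 5), (12, 7), (13, 0), (13, 2), (13, 5), (13, 7), (14, 0), (14, 2), (14, 5), (14, 7), (15, 0), (15, 2), (15, 5), (15, 7)]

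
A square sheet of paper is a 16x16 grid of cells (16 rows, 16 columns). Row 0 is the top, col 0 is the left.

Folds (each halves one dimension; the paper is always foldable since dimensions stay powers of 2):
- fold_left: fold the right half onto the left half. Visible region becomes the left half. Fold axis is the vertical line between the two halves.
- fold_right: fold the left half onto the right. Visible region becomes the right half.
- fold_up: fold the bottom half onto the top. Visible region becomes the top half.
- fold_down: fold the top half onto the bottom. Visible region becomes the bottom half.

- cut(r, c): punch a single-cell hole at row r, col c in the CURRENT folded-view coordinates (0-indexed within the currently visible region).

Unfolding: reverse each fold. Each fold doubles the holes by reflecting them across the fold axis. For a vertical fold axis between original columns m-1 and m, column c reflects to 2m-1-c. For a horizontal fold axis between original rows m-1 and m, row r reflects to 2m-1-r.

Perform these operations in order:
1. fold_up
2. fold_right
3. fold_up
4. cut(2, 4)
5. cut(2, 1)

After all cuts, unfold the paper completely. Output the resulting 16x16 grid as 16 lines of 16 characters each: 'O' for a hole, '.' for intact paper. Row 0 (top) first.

Op 1 fold_up: fold axis h@8; visible region now rows[0,8) x cols[0,16) = 8x16
Op 2 fold_right: fold axis v@8; visible region now rows[0,8) x cols[8,16) = 8x8
Op 3 fold_up: fold axis h@4; visible region now rows[0,4) x cols[8,16) = 4x8
Op 4 cut(2, 4): punch at orig (2,12); cuts so far [(2, 12)]; region rows[0,4) x cols[8,16) = 4x8
Op 5 cut(2, 1): punch at orig (2,9); cuts so far [(2, 9), (2, 12)]; region rows[0,4) x cols[8,16) = 4x8
Unfold 1 (reflect across h@4): 4 holes -> [(2, 9), (2, 12), (5, 9), (5, 12)]
Unfold 2 (reflect across v@8): 8 holes -> [(2, 3), (2, 6), (2, 9), (2, 12), (5, 3), (5, 6), (5, 9), (5, 12)]
Unfold 3 (reflect across h@8): 16 holes -> [(2, 3), (2, 6), (2, 9), (2, 12), (5, 3), (5, 6), (5, 9), (5, 12), (10, 3), (10, 6), (10, 9), (10, 12), (13, 3), (13, 6), (13, 9), (13, 12)]

Answer: ................
................
...O..O..O..O...
................
................
...O..O..O..O...
................
................
................
................
...O..O..O..O...
................
................
...O..O..O..O...
................
................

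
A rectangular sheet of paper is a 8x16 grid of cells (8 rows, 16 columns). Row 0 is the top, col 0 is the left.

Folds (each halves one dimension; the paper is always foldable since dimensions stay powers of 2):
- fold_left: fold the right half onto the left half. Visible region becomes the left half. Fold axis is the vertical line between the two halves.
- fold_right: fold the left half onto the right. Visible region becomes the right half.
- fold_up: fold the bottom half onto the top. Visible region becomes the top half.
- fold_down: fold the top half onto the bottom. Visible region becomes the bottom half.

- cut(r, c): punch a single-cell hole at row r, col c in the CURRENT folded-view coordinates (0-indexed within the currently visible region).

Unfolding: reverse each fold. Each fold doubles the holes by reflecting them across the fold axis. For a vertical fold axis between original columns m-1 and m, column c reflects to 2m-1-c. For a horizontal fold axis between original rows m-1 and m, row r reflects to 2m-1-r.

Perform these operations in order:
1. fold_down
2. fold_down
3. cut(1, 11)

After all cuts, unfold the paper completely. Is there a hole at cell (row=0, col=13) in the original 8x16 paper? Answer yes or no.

Op 1 fold_down: fold axis h@4; visible region now rows[4,8) x cols[0,16) = 4x16
Op 2 fold_down: fold axis h@6; visible region now rows[6,8) x cols[0,16) = 2x16
Op 3 cut(1, 11): punch at orig (7,11); cuts so far [(7, 11)]; region rows[6,8) x cols[0,16) = 2x16
Unfold 1 (reflect across h@6): 2 holes -> [(4, 11), (7, 11)]
Unfold 2 (reflect across h@4): 4 holes -> [(0, 11), (3, 11), (4, 11), (7, 11)]
Holes: [(0, 11), (3, 11), (4, 11), (7, 11)]

Answer: no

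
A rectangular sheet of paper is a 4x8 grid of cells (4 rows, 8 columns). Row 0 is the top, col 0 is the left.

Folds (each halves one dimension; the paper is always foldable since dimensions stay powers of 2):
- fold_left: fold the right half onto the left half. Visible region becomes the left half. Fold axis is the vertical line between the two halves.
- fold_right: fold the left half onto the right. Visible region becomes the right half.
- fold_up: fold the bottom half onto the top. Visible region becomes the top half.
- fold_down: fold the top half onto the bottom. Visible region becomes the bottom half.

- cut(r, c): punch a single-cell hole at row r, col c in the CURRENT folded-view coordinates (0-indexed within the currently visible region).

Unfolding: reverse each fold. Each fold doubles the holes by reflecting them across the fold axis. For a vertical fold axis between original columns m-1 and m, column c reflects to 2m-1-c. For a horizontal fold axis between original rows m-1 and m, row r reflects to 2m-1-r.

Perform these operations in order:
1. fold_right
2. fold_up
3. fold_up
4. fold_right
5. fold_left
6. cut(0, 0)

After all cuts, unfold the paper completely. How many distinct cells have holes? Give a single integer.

Answer: 32

Derivation:
Op 1 fold_right: fold axis v@4; visible region now rows[0,4) x cols[4,8) = 4x4
Op 2 fold_up: fold axis h@2; visible region now rows[0,2) x cols[4,8) = 2x4
Op 3 fold_up: fold axis h@1; visible region now rows[0,1) x cols[4,8) = 1x4
Op 4 fold_right: fold axis v@6; visible region now rows[0,1) x cols[6,8) = 1x2
Op 5 fold_left: fold axis v@7; visible region now rows[0,1) x cols[6,7) = 1x1
Op 6 cut(0, 0): punch at orig (0,6); cuts so far [(0, 6)]; region rows[0,1) x cols[6,7) = 1x1
Unfold 1 (reflect across v@7): 2 holes -> [(0, 6), (0, 7)]
Unfold 2 (reflect across v@6): 4 holes -> [(0, 4), (0, 5), (0, 6), (0, 7)]
Unfold 3 (reflect across h@1): 8 holes -> [(0, 4), (0, 5), (0, 6), (0, 7), (1, 4), (1, 5), (1, 6), (1, 7)]
Unfold 4 (reflect across h@2): 16 holes -> [(0, 4), (0, 5), (0, 6), (0, 7), (1, 4), (1, 5), (1, 6), (1, 7), (2, 4), (2, 5), (2, 6), (2, 7), (3, 4), (3, 5), (3, 6), (3, 7)]
Unfold 5 (reflect across v@4): 32 holes -> [(0, 0), (0, 1), (0, 2), (0, 3), (0, 4), (0, 5), (0, 6), (0, 7), (1, 0), (1, 1), (1, 2), (1, 3), (1, 4), (1, 5), (1, 6), (1, 7), (2, 0), (2, 1), (2, 2), (2, 3), (2, 4), (2, 5), (2, 6), (2, 7), (3, 0), (3, 1), (3, 2), (3, 3), (3, 4), (3, 5), (3, 6), (3, 7)]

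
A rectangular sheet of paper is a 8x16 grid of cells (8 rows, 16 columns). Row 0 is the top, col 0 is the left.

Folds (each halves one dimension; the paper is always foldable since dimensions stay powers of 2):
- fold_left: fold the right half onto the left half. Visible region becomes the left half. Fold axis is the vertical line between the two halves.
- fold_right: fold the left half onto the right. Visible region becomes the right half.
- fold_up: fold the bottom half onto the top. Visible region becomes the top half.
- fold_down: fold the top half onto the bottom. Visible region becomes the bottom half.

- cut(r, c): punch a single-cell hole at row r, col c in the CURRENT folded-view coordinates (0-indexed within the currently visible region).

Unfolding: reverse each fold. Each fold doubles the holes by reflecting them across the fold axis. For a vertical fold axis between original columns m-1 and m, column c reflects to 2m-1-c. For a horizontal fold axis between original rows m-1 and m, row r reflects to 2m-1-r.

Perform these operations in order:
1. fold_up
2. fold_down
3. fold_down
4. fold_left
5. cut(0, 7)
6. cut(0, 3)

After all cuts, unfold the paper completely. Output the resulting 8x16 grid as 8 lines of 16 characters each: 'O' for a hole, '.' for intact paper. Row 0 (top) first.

Answer: ...O...OO...O...
...O...OO...O...
...O...OO...O...
...O...OO...O...
...O...OO...O...
...O...OO...O...
...O...OO...O...
...O...OO...O...

Derivation:
Op 1 fold_up: fold axis h@4; visible region now rows[0,4) x cols[0,16) = 4x16
Op 2 fold_down: fold axis h@2; visible region now rows[2,4) x cols[0,16) = 2x16
Op 3 fold_down: fold axis h@3; visible region now rows[3,4) x cols[0,16) = 1x16
Op 4 fold_left: fold axis v@8; visible region now rows[3,4) x cols[0,8) = 1x8
Op 5 cut(0, 7): punch at orig (3,7); cuts so far [(3, 7)]; region rows[3,4) x cols[0,8) = 1x8
Op 6 cut(0, 3): punch at orig (3,3); cuts so far [(3, 3), (3, 7)]; region rows[3,4) x cols[0,8) = 1x8
Unfold 1 (reflect across v@8): 4 holes -> [(3, 3), (3, 7), (3, 8), (3, 12)]
Unfold 2 (reflect across h@3): 8 holes -> [(2, 3), (2, 7), (2, 8), (2, 12), (3, 3), (3, 7), (3, 8), (3, 12)]
Unfold 3 (reflect across h@2): 16 holes -> [(0, 3), (0, 7), (0, 8), (0, 12), (1, 3), (1, 7), (1, 8), (1, 12), (2, 3), (2, 7), (2, 8), (2, 12), (3, 3), (3, 7), (3, 8), (3, 12)]
Unfold 4 (reflect across h@4): 32 holes -> [(0, 3), (0, 7), (0, 8), (0, 12), (1, 3), (1, 7), (1, 8), (1, 12), (2, 3), (2, 7), (2, 8), (2, 12), (3, 3), (3, 7), (3, 8), (3, 12), (4, 3), (4, 7), (4, 8), (4, 12), (5, 3), (5, 7), (5, 8), (5, 12), (6, 3), (6, 7), (6, 8), (6, 12), (7, 3), (7, 7), (7, 8), (7, 12)]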